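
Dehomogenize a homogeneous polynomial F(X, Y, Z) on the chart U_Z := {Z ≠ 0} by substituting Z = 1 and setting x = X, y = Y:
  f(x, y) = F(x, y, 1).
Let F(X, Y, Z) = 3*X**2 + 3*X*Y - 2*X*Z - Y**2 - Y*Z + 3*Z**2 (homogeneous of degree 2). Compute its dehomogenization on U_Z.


f(x, y) = 3*x**2 + 3*x*y - 2*x - y**2 - y + 3

On U_Z we set Z = 1. Each monomial c·X^i·Y^j·Z^k in F becomes c·x^i·y^j·1^k = c·x^i·y^j.
Substituting Z = 1: F(X, Y, 1) = 3*x**2 + 3*x*y - 2*x - y**2 - y + 3.
Note: deg(f) ≤ deg(F) = 2; strict inequality happens when F is divisible by Z (lost terms).


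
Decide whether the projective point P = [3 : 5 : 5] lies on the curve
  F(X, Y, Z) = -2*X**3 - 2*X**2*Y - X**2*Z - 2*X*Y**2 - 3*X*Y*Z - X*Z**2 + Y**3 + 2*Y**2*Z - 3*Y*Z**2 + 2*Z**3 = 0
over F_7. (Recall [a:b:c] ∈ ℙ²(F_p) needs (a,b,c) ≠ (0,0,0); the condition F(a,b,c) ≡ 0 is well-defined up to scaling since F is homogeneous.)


F(3,5,5) ≡ 3 (mod 7); P is NOT on the curve.

Evaluate F(3, 5, 5) term-by-term (mod 7).
  -2*X**3 ↦ -2·27·1·1 = -54
  -2*X**2*Y ↦ -2·9·5·1 = -90
  -X**2*Z ↦ -1·9·1·5 = -45
  -2*X*Y**2 ↦ -2·3·25·1 = -150
  -3*X*Y*Z ↦ -3·3·5·5 = -225
  -X*Z**2 ↦ -1·3·1·25 = -75
  Y**3 ↦ 1·1·125·1 = 125
  2*Y**2*Z ↦ 2·1·25·5 = 250
  -3*Y*Z**2 ↦ -3·1·5·25 = -375
  2*Z**3 ↦ 2·1·1·125 = 250
Sum: F(3, 5, 5) = (-54) + (-90) + (-45) + (-150) + (-225) + (-75) + (125) + (250) + (-375) + (250) = -389.
Reducing mod 7: -389 ≡ 3 (mod 7).
Since F(a, b, c) ≡ 3 ≠ 0 (mod 7), P does NOT lie on the curve.


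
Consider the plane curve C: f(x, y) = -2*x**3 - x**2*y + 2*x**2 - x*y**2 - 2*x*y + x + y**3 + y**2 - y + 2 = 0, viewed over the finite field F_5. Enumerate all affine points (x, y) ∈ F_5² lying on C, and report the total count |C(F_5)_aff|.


Affine F_5-points: {(0, 3), (1, 1), (3, 3), (4, 0), (4, 3)}; count = 5.

For each of the 25 pairs (x, y) ∈ F_5², evaluate f(x, y) mod 5. Record the zeros.
  x = 0: [0↦2, 1↦3, 2↦2, 3↦0, 4↦3]  zeros at y ∈ {3}
  x = 1: [0↦3, 1↦0, 2↦3, 3↦3, 4↦1]  zeros at y ∈ {1}
  x = 2: [0↦1, 1↦2, 2↦2, 3↦2, 4↦3]  zeros at y ∈ ∅
  x = 3: [0↦4, 1↦2, 2↦2, 3↦0, 4↦2]  zeros at y ∈ {3}
  x = 4: [0↦0, 1↦3, 2↦1, 3↦0, 4↦1]  zeros at y ∈ {0, 3}
Collecting zeros: affine points = {(0, 3), (1, 1), (3, 3), (4, 0), (4, 3)}.
Total count |C(F_5)_aff| = 5.


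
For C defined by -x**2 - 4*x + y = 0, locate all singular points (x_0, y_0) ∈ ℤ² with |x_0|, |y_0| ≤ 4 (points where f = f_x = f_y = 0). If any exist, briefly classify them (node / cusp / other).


No singular points in the scanned grid; C is smooth there.

Compute partial derivatives:
  f_x = -2*x - 4.
  f_y = 1.
f_y = 1 is a nonzero constant, so f_y never vanishes: no point (x, y) can satisfy f = f_x = f_y = 0. In particular no (x, y) ∈ {−4, ..., 4}² is singular; the curve is smooth.


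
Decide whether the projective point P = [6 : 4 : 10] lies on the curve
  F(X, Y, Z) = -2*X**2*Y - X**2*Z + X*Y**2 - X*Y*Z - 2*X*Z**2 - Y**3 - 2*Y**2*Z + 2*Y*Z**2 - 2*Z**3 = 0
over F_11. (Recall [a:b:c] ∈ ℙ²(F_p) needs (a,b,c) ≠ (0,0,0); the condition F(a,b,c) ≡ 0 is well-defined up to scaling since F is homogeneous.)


F(6,4,10) ≡ 10 (mod 11); P is NOT on the curve.

Evaluate F(6, 4, 10) term-by-term (mod 11).
  -2*X**2*Y ↦ -2·36·4·1 = -288
  -X**2*Z ↦ -1·36·1·10 = -360
  X*Y**2 ↦ 1·6·16·1 = 96
  -X*Y*Z ↦ -1·6·4·10 = -240
  -2*X*Z**2 ↦ -2·6·1·100 = -1200
  -Y**3 ↦ -1·1·64·1 = -64
  -2*Y**2*Z ↦ -2·1·16·10 = -320
  2*Y*Z**2 ↦ 2·1·4·100 = 800
  -2*Z**3 ↦ -2·1·1·1000 = -2000
Sum: F(6, 4, 10) = (-288) + (-360) + (96) + (-240) + (-1200) + (-64) + (-320) + (800) + (-2000) = -3576.
Reducing mod 11: -3576 ≡ 10 (mod 11).
Since F(a, b, c) ≡ 10 ≠ 0 (mod 11), P does NOT lie on the curve.


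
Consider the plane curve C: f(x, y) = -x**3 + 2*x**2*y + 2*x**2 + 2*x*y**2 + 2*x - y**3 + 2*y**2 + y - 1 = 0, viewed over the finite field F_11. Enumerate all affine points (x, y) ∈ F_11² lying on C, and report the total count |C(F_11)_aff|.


Affine F_11-points: {(3, 1), (5, 0), (6, 4), (7, 2), (7, 7), (9, 0), (10, 0), (10, 5), (10, 6)}; count = 9.

For each of the 121 pairs (x, y) ∈ F_11², evaluate f(x, y) mod 11. Record the zeros.
  x = 0: [0↦10, 1↦1, 2↦1, 3↦4, 4↦4, 5↦6, 6↦4, 7↦3, 8↦8, 9↦2, 10↦1]  zeros at y ∈ ∅
  x = 1: [0↦2, 1↦8, 2↦5, 3↦9, 4↦3, 5↦3, 6↦3, 7↦8, 8↦1, 9↦9, 10↦4]  zeros at y ∈ ∅
  x = 2: [0↦3, 1↦6, 2↦4, 3↦2, 4↦5, 5↦7, 6↦2, 7↦6, 8↦2, 9↦6, 10↦1]  zeros at y ∈ ∅
  x = 3: [0↦7, 1↦0, 2↦3, 3↦10, 4↦4, 5↦1, 6↦6, 7↦2, 8↦5, 9↦9, 10↦8]  zeros at y ∈ {1}
  x = 4: [0↦8, 1↦6, 2↦7, 3↦5, 4↦5, 5↦1, 6↦9, 7↦1, 8↦4, 9↦1, 10↦8]  zeros at y ∈ ∅
  x = 5: [0↦0, 1↦7, 2↦10, 3↦3, 4↦2, 5↦1, 6↦5, 7↦8, 8↦4, 9↦9, 10↦6]  zeros at y ∈ {0}
  x = 6: [0↦10, 1↦8, 2↦6, 3↦9, 4↦0, 5↦6, 6↦10, 7↦6, 8↦10, 9↦5, 10↦7]  zeros at y ∈ {4}
  x = 7: [0↦10, 1↦3, 2↦0, 3↦6, 4↦4, 5↦10, 6↦7, 7↦0, 8↦5, 9↦5, 10↦5]  zeros at y ∈ {2, 7}
  x = 8: [0↦5, 1↦8, 2↦8, 3↦10, 4↦8, 5↦7, 6↦1, 7↦6, 8↦5, 9↦3, 10↦5]  zeros at y ∈ ∅
  x = 9: [0↦0, 1↦6, 2↦2, 3↦4, 4↦6, 5↦2, 6↦8, 7↦7, 8↦4, 9↦4, 10↦1]  zeros at y ∈ {0}
  x = 10: [0↦0, 1↦2, 2↦9, 3↦4, 4↦3, 5↦0, 6↦0, 7↦8, 8↦7, 9↦2, 10↦9]  zeros at y ∈ {0, 5, 6}
Collecting zeros: affine points = {(3, 1), (5, 0), (6, 4), (7, 2), (7, 7), (9, 0), (10, 0), (10, 5), (10, 6)}.
Total count |C(F_11)_aff| = 9.


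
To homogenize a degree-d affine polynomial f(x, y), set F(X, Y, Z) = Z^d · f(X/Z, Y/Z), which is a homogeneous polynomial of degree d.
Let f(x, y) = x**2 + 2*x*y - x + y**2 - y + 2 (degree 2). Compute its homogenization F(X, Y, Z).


F(X, Y, Z) = X**2 + 2*X*Y - X*Z + Y**2 - Y*Z + 2*Z**2

deg(f) = 2.
Substitute x = X/Z, y = Y/Z into f, then multiply by Z^2.
  monomial 1·x^2·y^0 ↦ 1·X^2·Y^0·Z^0.
  monomial 2·x^1·y^1 ↦ 2·X^1·Y^1·Z^0.
  monomial -1·x^1·y^0 ↦ -1·X^1·Y^0·Z^1.
  monomial 1·x^0·y^2 ↦ 1·X^0·Y^2·Z^0.
  monomial -1·x^0·y^1 ↦ -1·X^0·Y^1·Z^1.
  monomial 2·x^0·y^0 ↦ 2·X^0·Y^0·Z^2.
Collecting: F(X, Y, Z) = X**2 + 2*X*Y - X*Z + Y**2 - Y*Z + 2*Z**2.


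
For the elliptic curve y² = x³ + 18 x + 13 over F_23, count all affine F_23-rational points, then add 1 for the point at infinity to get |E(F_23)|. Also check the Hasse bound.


Affine points = {(0, 6), (0, 17), (1, 3), (1, 20), (3, 5), (3, 18), (8, 5), (8, 18), (11, 1), (11, 22), (12, 5), (12, 18), (13, 11), (13, 12), (15, 1), (15, 22), (16, 2), (16, 21), (20, 1), (20, 22)}; affine count = 20; |E(F_23)| = 21.

Discriminant check: Δ ∝ 4a³ + 27b² = 4·18³ + 27·13² = 4·5832 + 27·169 ≡ 15 (mod 23). Nonzero ⇒ E is nonsingular.
For each x ∈ F_23, compute rhs = x³ + 18·x + 13 mod 23, then count y ∈ F_23 with y² ≡ rhs.
  x = 0: rhs = 13, matching y values: 6, 17 (2 points).
  x = 1: rhs = 9, matching y values: 3, 20 (2 points).
  x = 2: rhs = 11, matching y values: none (0 points).
  x = 3: rhs = 2, matching y values: 5, 18 (2 points).
  x = 4: rhs = 11, matching y values: none (0 points).
  x = 5: rhs = 21, matching y values: none (0 points).
  x = 6: rhs = 15, matching y values: none (0 points).
  x = 7: rhs = 22, matching y values: none (0 points).
  x = 8: rhs = 2, matching y values: 5, 18 (2 points).
  x = 9: rhs = 7, matching y values: none (0 points).
  x = 10: rhs = 20, matching y values: none (0 points).
  x = 11: rhs = 1, matching y values: 1, 22 (2 points).
  x = 12: rhs = 2, matching y values: 5, 18 (2 points).
  x = 13: rhs = 6, matching y values: 11, 12 (2 points).
  x = 14: rhs = 19, matching y values: none (0 points).
  x = 15: rhs = 1, matching y values: 1, 22 (2 points).
  x = 16: rhs = 4, matching y values: 2, 21 (2 points).
  x = 17: rhs = 11, matching y values: none (0 points).
  x = 18: rhs = 5, matching y values: none (0 points).
  x = 19: rhs = 15, matching y values: none (0 points).
  x = 20: rhs = 1, matching y values: 1, 22 (2 points).
  x = 21: rhs = 15, matching y values: none (0 points).
  x = 22: rhs = 17, matching y values: none (0 points).
Total affine count: 20.
Full point count |E(F_23)| = 20 + 1 = 21.
Hasse bound: |21 − (23+1)| = |-3| = 3 ≤ 2√23 ≈ 9.5917 ✓.


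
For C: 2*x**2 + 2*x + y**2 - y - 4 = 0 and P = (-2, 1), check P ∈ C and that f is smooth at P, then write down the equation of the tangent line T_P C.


Tangent line at P: -6*x + y - 13 = 0.

Step 1: f(-2, 1) = 0, so P lies on C.
Step 2: partial derivatives
  f_x(x, y) = 4*x + 2, f_y(x, y) = 2*y - 1.
  f_x(P) = -6, f_y(P) = 1 (gradient nonzero, so P is smooth).
Step 3: tangent line at P: -6·(x − -2) + 1·(y − 1) = 0.
Expanding: -6*x + y - 13 = 0.


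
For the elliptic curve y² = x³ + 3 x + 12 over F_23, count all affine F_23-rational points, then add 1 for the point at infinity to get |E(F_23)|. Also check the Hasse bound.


Affine points = {(0, 9), (0, 14), (1, 4), (1, 19), (2, 7), (2, 16), (3, 5), (3, 18), (6, 4), (6, 19), (7, 10), (7, 13), (9, 3), (9, 20), (16, 4), (16, 19), (17, 10), (17, 13), (22, 10), (22, 13)}; affine count = 20; |E(F_23)| = 21.

Discriminant check: Δ ∝ 4a³ + 27b² = 4·3³ + 27·12² = 4·27 + 27·144 ≡ 17 (mod 23). Nonzero ⇒ E is nonsingular.
For each x ∈ F_23, compute rhs = x³ + 3·x + 12 mod 23, then count y ∈ F_23 with y² ≡ rhs.
  x = 0: rhs = 12, matching y values: 9, 14 (2 points).
  x = 1: rhs = 16, matching y values: 4, 19 (2 points).
  x = 2: rhs = 3, matching y values: 7, 16 (2 points).
  x = 3: rhs = 2, matching y values: 5, 18 (2 points).
  x = 4: rhs = 19, matching y values: none (0 points).
  x = 5: rhs = 14, matching y values: none (0 points).
  x = 6: rhs = 16, matching y values: 4, 19 (2 points).
  x = 7: rhs = 8, matching y values: 10, 13 (2 points).
  x = 8: rhs = 19, matching y values: none (0 points).
  x = 9: rhs = 9, matching y values: 3, 20 (2 points).
  x = 10: rhs = 7, matching y values: none (0 points).
  x = 11: rhs = 19, matching y values: none (0 points).
  x = 12: rhs = 5, matching y values: none (0 points).
  x = 13: rhs = 17, matching y values: none (0 points).
  x = 14: rhs = 15, matching y values: none (0 points).
  x = 15: rhs = 5, matching y values: none (0 points).
  x = 16: rhs = 16, matching y values: 4, 19 (2 points).
  x = 17: rhs = 8, matching y values: 10, 13 (2 points).
  x = 18: rhs = 10, matching y values: none (0 points).
  x = 19: rhs = 5, matching y values: none (0 points).
  x = 20: rhs = 22, matching y values: none (0 points).
  x = 21: rhs = 21, matching y values: none (0 points).
  x = 22: rhs = 8, matching y values: 10, 13 (2 points).
Total affine count: 20.
Full point count |E(F_23)| = 20 + 1 = 21.
Hasse bound: |21 − (23+1)| = |-3| = 3 ≤ 2√23 ≈ 9.5917 ✓.


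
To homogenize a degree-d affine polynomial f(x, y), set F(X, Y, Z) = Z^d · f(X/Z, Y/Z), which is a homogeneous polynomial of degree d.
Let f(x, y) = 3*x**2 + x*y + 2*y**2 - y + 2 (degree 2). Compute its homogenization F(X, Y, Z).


F(X, Y, Z) = 3*X**2 + X*Y + 2*Y**2 - Y*Z + 2*Z**2

deg(f) = 2.
Substitute x = X/Z, y = Y/Z into f, then multiply by Z^2.
  monomial 3·x^2·y^0 ↦ 3·X^2·Y^0·Z^0.
  monomial 1·x^1·y^1 ↦ 1·X^1·Y^1·Z^0.
  monomial 2·x^0·y^2 ↦ 2·X^0·Y^2·Z^0.
  monomial -1·x^0·y^1 ↦ -1·X^0·Y^1·Z^1.
  monomial 2·x^0·y^0 ↦ 2·X^0·Y^0·Z^2.
Collecting: F(X, Y, Z) = 3*X**2 + X*Y + 2*Y**2 - Y*Z + 2*Z**2.


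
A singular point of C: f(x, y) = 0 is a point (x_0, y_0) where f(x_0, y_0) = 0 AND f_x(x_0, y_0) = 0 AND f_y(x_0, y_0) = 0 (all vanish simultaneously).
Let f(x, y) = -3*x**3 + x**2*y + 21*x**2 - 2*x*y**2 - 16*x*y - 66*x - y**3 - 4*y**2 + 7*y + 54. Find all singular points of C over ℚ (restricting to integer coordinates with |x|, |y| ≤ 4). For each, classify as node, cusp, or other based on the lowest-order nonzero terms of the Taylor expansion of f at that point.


Singular points: {(2, -3)}; classification: cusp.

Compute partial derivatives:
  f_x = -9*x**2 + 2*x*y + 42*x - 2*y**2 - 16*y - 66.
  f_y = x**2 - 4*x*y - 16*x - 3*y**2 - 8*y + 7.
Scan x_0 ∈ {−4, ..., 4}. For each x_0, f_y(x_0, y) is a polynomial in y; find its integer roots y ∈ {−4, ..., 4}, then test f_x and f at those candidates.
  x = -4: f_y(-4, y) = -3*y**2 + 8*y + 87; no integer root y with |y| ≤ 4.
  x = -3: f_y(-3, y) = -3*y**2 + 4*y + 64; vanishes at y ∈ {-4}. (-3, -4): f_x = -217 ≠ 0.
  x = -2: f_y(-2, y) = 43 - 3*y**2; no integer root y with |y| ≤ 4.
  x = -1: f_y(-1, y) = -3*y**2 - 4*y + 24; no integer root y with |y| ≤ 4.
  x = 0: f_y(0, y) = -3*y**2 - 8*y + 7; no integer root y with |y| ≤ 4.
  x = 1: f_y(1, y) = -3*y**2 - 12*y - 8; no integer root y with |y| ≤ 4.
  x = 2: f_y(2, y) = -3*y**2 - 16*y - 21; vanishes at y ∈ {-3}. (2, -3): f_x = 0, f = 0 — SINGULAR.
  x = 3: f_y(3, y) = -3*y**2 - 20*y - 32; vanishes at y ∈ {-4}. (3, -4): f_x = -13 ≠ 0.
  x = 4: f_y(4, y) = -3*y**2 - 24*y - 41; no integer root y with |y| ≤ 4.
Only singular point on the grid: (2, -3).
Classify: substitute x = 2 + u, y = -3 + v and expand: f = -3*u**3 + u**2*v - 2*u*v**2 - v**3 + v**2.
No constant or linear terms (consistent with a singular point). Quadratic part: v**2. Cubic part: -3*u**3 + u**2*v - 2*u*v**2 - v**3.
The quadratic part v**2 is a perfect square, so there is a single (double) tangent line v = 0, i.e. y = -3. Restricting the cubic part to that line (v = 0) leaves -3*u**3 ≠ 0, so f is not divisible by v and the branch is v² ≈ 3*u**3 to lowest order — this is a cusp.
Classification: cusp.


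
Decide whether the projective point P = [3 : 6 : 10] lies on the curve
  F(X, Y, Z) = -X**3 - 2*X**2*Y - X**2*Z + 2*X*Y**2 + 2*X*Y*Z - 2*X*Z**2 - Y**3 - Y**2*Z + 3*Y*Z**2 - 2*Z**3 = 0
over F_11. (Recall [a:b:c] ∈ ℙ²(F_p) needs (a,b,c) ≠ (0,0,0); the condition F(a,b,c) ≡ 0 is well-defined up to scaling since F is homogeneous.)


F(3,6,10) ≡ 9 (mod 11); P is NOT on the curve.

Evaluate F(3, 6, 10) term-by-term (mod 11).
  -X**3 ↦ -1·27·1·1 = -27
  -2*X**2*Y ↦ -2·9·6·1 = -108
  -X**2*Z ↦ -1·9·1·10 = -90
  2*X*Y**2 ↦ 2·3·36·1 = 216
  2*X*Y*Z ↦ 2·3·6·10 = 360
  -2*X*Z**2 ↦ -2·3·1·100 = -600
  -Y**3 ↦ -1·1·216·1 = -216
  -Y**2*Z ↦ -1·1·36·10 = -360
  3*Y*Z**2 ↦ 3·1·6·100 = 1800
  -2*Z**3 ↦ -2·1·1·1000 = -2000
Sum: F(3, 6, 10) = (-27) + (-108) + (-90) + (216) + (360) + (-600) + (-216) + (-360) + (1800) + (-2000) = -1025.
Reducing mod 11: -1025 ≡ 9 (mod 11).
Since F(a, b, c) ≡ 9 ≠ 0 (mod 11), P does NOT lie on the curve.


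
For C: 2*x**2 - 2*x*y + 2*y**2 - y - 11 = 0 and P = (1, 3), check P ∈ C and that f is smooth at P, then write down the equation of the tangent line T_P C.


Tangent line at P: -2*x + 9*y - 25 = 0.

Step 1: f(1, 3) = 0, so P lies on C.
Step 2: partial derivatives
  f_x(x, y) = 4*x - 2*y, f_y(x, y) = -2*x + 4*y - 1.
  f_x(P) = -2, f_y(P) = 9 (gradient nonzero, so P is smooth).
Step 3: tangent line at P: -2·(x − 1) + 9·(y − 3) = 0.
Expanding: -2*x + 9*y - 25 = 0.


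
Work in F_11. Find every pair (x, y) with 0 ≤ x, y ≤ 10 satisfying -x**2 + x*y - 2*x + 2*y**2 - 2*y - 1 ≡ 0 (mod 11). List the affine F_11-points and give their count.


Affine F_11-points: {(0, 3), (0, 9), (1, 3), (5, 2), (6, 2), (6, 7), (7, 5), (7, 9), (10, 0), (10, 7)}; count = 10.

For each of the 121 pairs (x, y) ∈ F_11², evaluate f(x, y) mod 11. Record the zeros.
  x = 0: [0↦10, 1↦10, 2↦3, 3↦0, 4↦1, 5↦6, 6↦4, 7↦6, 8↦1, 9↦0, 10↦3]  zeros at y ∈ {3, 9}
  x = 1: [0↦7, 1↦8, 2↦2, 3↦0, 4↦2, 5↦8, 6↦7, 7↦10, 8↦6, 9↦6, 10↦10]  zeros at y ∈ {3}
  x = 2: [0↦2, 1↦4, 2↦10, 3↦9, 4↦1, 5↦8, 6↦8, 7↦1, 8↦9, 9↦10, 10↦4]  zeros at y ∈ ∅
  x = 3: [0↦6, 1↦9, 2↦5, 3↦5, 4↦9, 5↦6, 6↦7, 7↦1, 8↦10, 9↦1, 10↦7]  zeros at y ∈ ∅
  x = 4: [0↦8, 1↦1, 2↦9, 3↦10, 4↦4, 5↦2, 6↦4, 7↦10, 8↦9, 9↦1, 10↦8]  zeros at y ∈ ∅
  x = 5: [0↦8, 1↦2, 2↦0, 3↦2, 4↦8, 5↦7, 6↦10, 7↦6, 8↦6, 9↦10, 10↦7]  zeros at y ∈ {2}
  x = 6: [0↦6, 1↦1, 2↦0, 3↦3, 4↦10, 5↦10, 6↦3, 7↦0, 8↦1, 9↦6, 10↦4]  zeros at y ∈ {2, 7}
  x = 7: [0↦2, 1↦9, 2↦9, 3↦2, 4↦10, 5↦0, 6↦5, 7↦3, 8↦5, 9↦0, 10↦10]  zeros at y ∈ {5, 9}
  x = 8: [0↦7, 1↦4, 2↦5, 3↦10, 4↦8, 5↦10, 6↦5, 7↦4, 8↦7, 9↦3, 10↦3]  zeros at y ∈ ∅
  x = 9: [0↦10, 1↦8, 2↦10, 3↦5, 4↦4, 5↦7, 6↦3, 7↦3, 8↦7, 9↦4, 10↦5]  zeros at y ∈ ∅
  x = 10: [0↦0, 1↦10, 2↦2, 3↦9, 4↦9, 5↦2, 6↦10, 7↦0, 8↦5, 9↦3, 10↦5]  zeros at y ∈ {0, 7}
Collecting zeros: affine points = {(0, 3), (0, 9), (1, 3), (5, 2), (6, 2), (6, 7), (7, 5), (7, 9), (10, 0), (10, 7)}.
Total count |C(F_11)_aff| = 10.


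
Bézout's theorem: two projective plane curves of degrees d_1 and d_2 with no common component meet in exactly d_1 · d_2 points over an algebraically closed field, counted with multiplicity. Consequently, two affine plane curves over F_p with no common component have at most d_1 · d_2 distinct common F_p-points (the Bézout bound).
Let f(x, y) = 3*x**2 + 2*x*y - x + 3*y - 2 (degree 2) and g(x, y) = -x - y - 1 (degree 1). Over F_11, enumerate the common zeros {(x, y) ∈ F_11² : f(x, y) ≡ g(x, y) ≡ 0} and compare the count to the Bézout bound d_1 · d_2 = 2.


Common zeros: {(8, 2), (9, 1)}; count = 2; Bézout bound = 2.

deg(f) = 2, deg(g) = 1, so Bézout bound = 2.
Scan x ∈ F_11. For each x, list the y ∈ F_11 with f(x, y) ≡ 0 and those with g(x, y) ≡ 0 (mod 11); the common zeros in that column are the intersection.
  x = 0: f ≡ 0 at y ∈ {8}; g ≡ 0 at y ∈ {10}; common: ∅.
  x = 1: f ≡ 0 at y ∈ {0}; g ≡ 0 at y ∈ {9}; common: ∅.
  x = 2: f ≡ 0 at y ∈ {2}; g ≡ 0 at y ∈ {8}; common: ∅.
  x = 3: f ≡ 0 at y ∈ {0}; g ≡ 0 at y ∈ {7}; common: ∅.
  x = 4: f ≡ 0 at y ∈ ∅; g ≡ 0 at y ∈ {6}; common: ∅.
  x = 5: f ≡ 0 at y ∈ {10}; g ≡ 0 at y ∈ {5}; common: ∅.
  x = 6: f ≡ 0 at y ∈ {8}; g ≡ 0 at y ∈ {4}; common: ∅.
  x = 7: f ≡ 0 at y ∈ {10}; g ≡ 0 at y ∈ {3}; common: ∅.
  x = 8: f ≡ 0 at y ∈ {2}; g ≡ 0 at y ∈ {2}; common: {2}.
  x = 9: f ≡ 0 at y ∈ {1}; g ≡ 0 at y ∈ {1}; common: {1}.
  x = 10: f ≡ 0 at y ∈ {9}; g ≡ 0 at y ∈ {0}; common: ∅.
Collecting: common zeros = {(8, 2), (9, 1)}, so the count is 2.
Comparison with the Bézout bound: 2 ≤ 2 = deg(f)·deg(g), as expected for curves with no common component (the bound is attained).


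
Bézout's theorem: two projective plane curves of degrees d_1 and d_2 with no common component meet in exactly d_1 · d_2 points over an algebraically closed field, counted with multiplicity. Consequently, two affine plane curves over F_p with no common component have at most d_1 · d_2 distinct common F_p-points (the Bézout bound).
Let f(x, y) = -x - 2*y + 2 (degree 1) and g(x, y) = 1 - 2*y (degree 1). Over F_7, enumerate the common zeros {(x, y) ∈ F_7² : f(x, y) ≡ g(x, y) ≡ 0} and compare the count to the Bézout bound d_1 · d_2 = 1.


Common zeros: {(1, 4)}; count = 1; Bézout bound = 1.

deg(f) = 1, deg(g) = 1, so Bézout bound = 1.
Scan x ∈ F_7. For each x, list the y ∈ F_7 with f(x, y) ≡ 0 and those with g(x, y) ≡ 0 (mod 7); the common zeros in that column are the intersection.
  x = 0: f ≡ 0 at y ∈ {1}; g ≡ 0 at y ∈ {4}; common: ∅.
  x = 1: f ≡ 0 at y ∈ {4}; g ≡ 0 at y ∈ {4}; common: {4}.
  x = 2: f ≡ 0 at y ∈ {0}; g ≡ 0 at y ∈ {4}; common: ∅.
  x = 3: f ≡ 0 at y ∈ {3}; g ≡ 0 at y ∈ {4}; common: ∅.
  x = 4: f ≡ 0 at y ∈ {6}; g ≡ 0 at y ∈ {4}; common: ∅.
  x = 5: f ≡ 0 at y ∈ {2}; g ≡ 0 at y ∈ {4}; common: ∅.
  x = 6: f ≡ 0 at y ∈ {5}; g ≡ 0 at y ∈ {4}; common: ∅.
Collecting: common zeros = {(1, 4)}, so the count is 1.
Comparison with the Bézout bound: 1 ≤ 1 = deg(f)·deg(g), as expected for curves with no common component (the bound is attained).


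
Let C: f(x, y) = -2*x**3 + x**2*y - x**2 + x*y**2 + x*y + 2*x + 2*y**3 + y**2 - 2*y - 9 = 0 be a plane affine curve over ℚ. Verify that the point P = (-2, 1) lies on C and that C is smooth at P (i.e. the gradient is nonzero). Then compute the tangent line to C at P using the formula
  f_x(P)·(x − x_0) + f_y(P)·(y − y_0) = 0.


Tangent line at P: -20*x + 4*y - 44 = 0.

Step 1: f(-2, 1) = 0, so P lies on C.
Step 2: partial derivatives
  f_x(x, y) = -6*x**2 + 2*x*y - 2*x + y**2 + y + 2, f_y(x, y) = x**2 + 2*x*y + x + 6*y**2 + 2*y - 2.
  f_x(P) = -20, f_y(P) = 4 (gradient nonzero, so P is smooth).
Step 3: tangent line at P: -20·(x − -2) + 4·(y − 1) = 0.
Expanding: -20*x + 4*y - 44 = 0.


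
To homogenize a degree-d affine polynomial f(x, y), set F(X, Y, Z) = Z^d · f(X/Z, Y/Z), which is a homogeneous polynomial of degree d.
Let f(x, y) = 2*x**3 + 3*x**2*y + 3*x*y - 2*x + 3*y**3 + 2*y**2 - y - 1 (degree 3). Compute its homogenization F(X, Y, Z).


F(X, Y, Z) = 2*X**3 + 3*X**2*Y + 3*X*Y*Z - 2*X*Z**2 + 3*Y**3 + 2*Y**2*Z - Y*Z**2 - Z**3

deg(f) = 3.
Substitute x = X/Z, y = Y/Z into f, then multiply by Z^3.
  monomial 2·x^3·y^0 ↦ 2·X^3·Y^0·Z^0.
  monomial 3·x^2·y^1 ↦ 3·X^2·Y^1·Z^0.
  monomial 3·x^1·y^1 ↦ 3·X^1·Y^1·Z^1.
  monomial -2·x^1·y^0 ↦ -2·X^1·Y^0·Z^2.
  monomial 3·x^0·y^3 ↦ 3·X^0·Y^3·Z^0.
  monomial 2·x^0·y^2 ↦ 2·X^0·Y^2·Z^1.
  monomial -1·x^0·y^1 ↦ -1·X^0·Y^1·Z^2.
  monomial -1·x^0·y^0 ↦ -1·X^0·Y^0·Z^3.
Collecting: F(X, Y, Z) = 2*X**3 + 3*X**2*Y + 3*X*Y*Z - 2*X*Z**2 + 3*Y**3 + 2*Y**2*Z - Y*Z**2 - Z**3.


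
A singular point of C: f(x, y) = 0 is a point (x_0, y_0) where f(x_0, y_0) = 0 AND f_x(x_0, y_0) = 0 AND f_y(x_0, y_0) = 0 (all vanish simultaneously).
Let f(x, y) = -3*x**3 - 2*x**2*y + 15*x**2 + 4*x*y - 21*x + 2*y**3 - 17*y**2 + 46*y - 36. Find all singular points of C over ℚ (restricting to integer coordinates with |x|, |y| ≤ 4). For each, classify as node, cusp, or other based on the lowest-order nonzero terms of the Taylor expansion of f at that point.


Singular points: {(1, 3)}; classification: cusp.

Compute partial derivatives:
  f_x = -9*x**2 - 4*x*y + 30*x + 4*y - 21.
  f_y = -2*x**2 + 4*x + 6*y**2 - 34*y + 46.
Scan x_0 ∈ {−4, ..., 4}. For each x_0, f_y(x_0, y) is a polynomial in y; find its integer roots y ∈ {−4, ..., 4}, then test f_x and f at those candidates.
  x = -4: f_y(-4, y) = 6*y**2 - 34*y - 2; no integer root y with |y| ≤ 4.
  x = -3: f_y(-3, y) = 6*y**2 - 34*y + 16; no integer root y with |y| ≤ 4.
  x = -2: f_y(-2, y) = 6*y**2 - 34*y + 30; no integer root y with |y| ≤ 4.
  x = -1: f_y(-1, y) = 6*y**2 - 34*y + 40; vanishes at y ∈ {4}. (-1, 4): f_x = -28 ≠ 0.
  x = 0: f_y(0, y) = 6*y**2 - 34*y + 46; no integer root y with |y| ≤ 4.
  x = 1: f_y(1, y) = 6*y**2 - 34*y + 48; vanishes at y ∈ {3}. (1, 3): f_x = 0, f = 0 — SINGULAR.
  x = 2: f_y(2, y) = 6*y**2 - 34*y + 46; no integer root y with |y| ≤ 4.
  x = 3: f_y(3, y) = 6*y**2 - 34*y + 40; vanishes at y ∈ {4}. (3, 4): f_x = -44 ≠ 0.
  x = 4: f_y(4, y) = 6*y**2 - 34*y + 30; no integer root y with |y| ≤ 4.
Only singular point on the grid: (1, 3).
Classify: substitute x = 1 + u, y = 3 + v and expand: f = -3*u**3 - 2*u**2*v + 2*v**3 + v**2.
No constant or linear terms (consistent with a singular point). Quadratic part: v**2. Cubic part: -3*u**3 - 2*u**2*v + 2*v**3.
The quadratic part v**2 is a perfect square, so there is a single (double) tangent line v = 0, i.e. y = 3. Restricting the cubic part to that line (v = 0) leaves -3*u**3 ≠ 0, so f is not divisible by v and the branch is v² ≈ 3*u**3 to lowest order — this is a cusp.
Classification: cusp.


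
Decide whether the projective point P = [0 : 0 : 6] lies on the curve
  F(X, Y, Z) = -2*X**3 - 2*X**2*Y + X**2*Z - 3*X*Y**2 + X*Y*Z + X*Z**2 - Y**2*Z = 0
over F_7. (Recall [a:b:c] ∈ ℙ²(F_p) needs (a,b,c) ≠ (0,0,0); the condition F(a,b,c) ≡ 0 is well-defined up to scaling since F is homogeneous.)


F(0,0,6) ≡ 0 (mod 7); P is on the curve.

Evaluate F(0, 0, 6) term-by-term (mod 7).
  -2*X**3 ↦ -2·0·1·1 = 0
  -2*X**2*Y ↦ -2·0·0·1 = 0
  X**2*Z ↦ 1·0·1·6 = 0
  -3*X*Y**2 ↦ -3·0·0·1 = 0
  X*Y*Z ↦ 1·0·0·6 = 0
  X*Z**2 ↦ 1·0·1·36 = 0
  -Y**2*Z ↦ -1·1·0·6 = 0
Sum: F(0, 0, 6) = (0) + (0) + (0) + (0) + (0) + (0) + (0) = 0.
Reducing mod 7: 0 ≡ 0 (mod 7).
Since F(a, b, c) ≡ 0 (mod 7), P lies on the curve.


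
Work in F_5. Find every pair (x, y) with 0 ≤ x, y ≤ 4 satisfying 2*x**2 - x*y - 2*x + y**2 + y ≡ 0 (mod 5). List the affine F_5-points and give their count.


Affine F_5-points: {(0, 0), (0, 4), (1, 0), (2, 3), (3, 3), (3, 4)}; count = 6.

For each of the 25 pairs (x, y) ∈ F_5², evaluate f(x, y) mod 5. Record the zeros.
  x = 0: [0↦0, 1↦2, 2↦1, 3↦2, 4↦0]  zeros at y ∈ {0, 4}
  x = 1: [0↦0, 1↦1, 2↦4, 3↦4, 4↦1]  zeros at y ∈ {0}
  x = 2: [0↦4, 1↦4, 2↦1, 3↦0, 4↦1]  zeros at y ∈ {3}
  x = 3: [0↦2, 1↦1, 2↦2, 3↦0, 4↦0]  zeros at y ∈ {3, 4}
  x = 4: [0↦4, 1↦2, 2↦2, 3↦4, 4↦3]  zeros at y ∈ ∅
Collecting zeros: affine points = {(0, 0), (0, 4), (1, 0), (2, 3), (3, 3), (3, 4)}.
Total count |C(F_5)_aff| = 6.


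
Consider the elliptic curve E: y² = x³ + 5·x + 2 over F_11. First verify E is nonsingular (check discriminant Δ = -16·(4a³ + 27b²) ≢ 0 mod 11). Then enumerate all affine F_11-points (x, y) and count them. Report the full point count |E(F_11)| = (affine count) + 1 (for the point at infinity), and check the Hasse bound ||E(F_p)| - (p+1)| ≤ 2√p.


Affine points = {(2, 3), (2, 8), (3, 0), (4, 3), (4, 8), (5, 3), (5, 8), (8, 2), (8, 9)}; affine count = 9; |E(F_11)| = 10.

Discriminant check: Δ ∝ 4a³ + 27b² = 4·5³ + 27·2² = 4·125 + 27·4 ≡ 3 (mod 11). Nonzero ⇒ E is nonsingular.
For each x ∈ F_11, compute rhs = x³ + 5·x + 2 mod 11, then count y ∈ F_11 with y² ≡ rhs.
  x = 0: rhs = 2, matching y values: none (0 points).
  x = 1: rhs = 8, matching y values: none (0 points).
  x = 2: rhs = 9, matching y values: 3, 8 (2 points).
  x = 3: rhs = 0, matching y values: 0 (1 points).
  x = 4: rhs = 9, matching y values: 3, 8 (2 points).
  x = 5: rhs = 9, matching y values: 3, 8 (2 points).
  x = 6: rhs = 6, matching y values: none (0 points).
  x = 7: rhs = 6, matching y values: none (0 points).
  x = 8: rhs = 4, matching y values: 2, 9 (2 points).
  x = 9: rhs = 6, matching y values: none (0 points).
  x = 10: rhs = 7, matching y values: none (0 points).
Total affine count: 9.
Full point count |E(F_11)| = 9 + 1 = 10.
Hasse bound: |10 − (11+1)| = |-2| = 2 ≤ 2√11 ≈ 6.6332 ✓.


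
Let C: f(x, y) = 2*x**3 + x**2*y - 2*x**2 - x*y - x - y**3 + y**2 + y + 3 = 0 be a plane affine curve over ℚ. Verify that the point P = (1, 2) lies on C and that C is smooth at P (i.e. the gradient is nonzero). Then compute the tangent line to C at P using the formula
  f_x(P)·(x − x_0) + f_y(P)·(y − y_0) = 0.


Tangent line at P: 3*x - 7*y + 11 = 0.

Step 1: f(1, 2) = 0, so P lies on C.
Step 2: partial derivatives
  f_x(x, y) = 6*x**2 + 2*x*y - 4*x - y - 1, f_y(x, y) = x**2 - x - 3*y**2 + 2*y + 1.
  f_x(P) = 3, f_y(P) = -7 (gradient nonzero, so P is smooth).
Step 3: tangent line at P: 3·(x − 1) + -7·(y − 2) = 0.
Expanding: 3*x - 7*y + 11 = 0.


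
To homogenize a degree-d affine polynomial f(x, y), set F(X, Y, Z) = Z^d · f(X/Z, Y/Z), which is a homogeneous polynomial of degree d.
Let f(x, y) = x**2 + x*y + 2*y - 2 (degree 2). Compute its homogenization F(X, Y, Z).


F(X, Y, Z) = X**2 + X*Y + 2*Y*Z - 2*Z**2

deg(f) = 2.
Substitute x = X/Z, y = Y/Z into f, then multiply by Z^2.
  monomial 1·x^2·y^0 ↦ 1·X^2·Y^0·Z^0.
  monomial 1·x^1·y^1 ↦ 1·X^1·Y^1·Z^0.
  monomial 2·x^0·y^1 ↦ 2·X^0·Y^1·Z^1.
  monomial -2·x^0·y^0 ↦ -2·X^0·Y^0·Z^2.
Collecting: F(X, Y, Z) = X**2 + X*Y + 2*Y*Z - 2*Z**2.


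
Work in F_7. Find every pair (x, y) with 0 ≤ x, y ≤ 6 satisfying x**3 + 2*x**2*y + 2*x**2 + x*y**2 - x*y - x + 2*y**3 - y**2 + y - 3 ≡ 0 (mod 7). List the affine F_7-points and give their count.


Affine F_7-points: {(0, 6), (1, 5), (2, 1), (4, 2)}; count = 4.

For each of the 49 pairs (x, y) ∈ F_7², evaluate f(x, y) mod 7. Record the zeros.
  x = 0: [0↦4, 1↦6, 2↦4, 3↦3, 4↦1, 5↦3, 6↦0]  zeros at y ∈ {6}
  x = 1: [0↦6, 1↦3, 2↦5, 3↦3, 4↦2, 5↦0, 6↦2]  zeros at y ∈ {5}
  x = 2: [0↦4, 1↦0, 2↦3, 3↦4, 4↦1, 5↦6, 6↦3]  zeros at y ∈ {1}
  x = 3: [0↦4, 1↦3, 2↦4, 3↦5, 4↦4, 5↦6, 6↦2]  zeros at y ∈ ∅
  x = 4: [0↦5, 1↦4, 2↦0, 3↦5, 4↦3, 5↦6, 6↦5]  zeros at y ∈ {2}
  x = 5: [0↦6, 1↦2, 2↦4, 3↦3, 4↦4, 5↦5, 6↦4]  zeros at y ∈ ∅
  x = 6: [0↦6, 1↦3, 2↦1, 3↦5, 4↦6, 5↦2, 6↦5]  zeros at y ∈ ∅
Collecting zeros: affine points = {(0, 6), (1, 5), (2, 1), (4, 2)}.
Total count |C(F_7)_aff| = 4.


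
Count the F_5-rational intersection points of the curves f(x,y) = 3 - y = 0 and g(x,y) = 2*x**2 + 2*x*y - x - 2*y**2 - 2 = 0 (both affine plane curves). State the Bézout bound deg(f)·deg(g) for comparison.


Common zeros: {(0, 3)}; count = 1; Bézout bound = 2.

deg(f) = 1, deg(g) = 2, so Bézout bound = 2.
Scan x ∈ F_5. For each x, list the y ∈ F_5 with f(x, y) ≡ 0 and those with g(x, y) ≡ 0 (mod 5); the common zeros in that column are the intersection.
  x = 0: f ≡ 0 at y ∈ {3}; g ≡ 0 at y ∈ {2, 3}; common: {3}.
  x = 1: f ≡ 0 at y ∈ {3}; g ≡ 0 at y ∈ {2, 4}; common: ∅.
  x = 2: f ≡ 0 at y ∈ {3}; g ≡ 0 at y ∈ ∅; common: ∅.
  x = 3: f ≡ 0 at y ∈ {3}; g ≡ 0 at y ∈ {4}; common: ∅.
  x = 4: f ≡ 0 at y ∈ {3}; g ≡ 0 at y ∈ ∅; common: ∅.
Collecting: common zeros = {(0, 3)}, so the count is 1.
Comparison with the Bézout bound: 1 ≤ 2 = deg(f)·deg(g), as expected for curves with no common component (the affine F_5-count falls short of the bound because intersections may lie at infinity, over extension fields, or carry multiplicity).


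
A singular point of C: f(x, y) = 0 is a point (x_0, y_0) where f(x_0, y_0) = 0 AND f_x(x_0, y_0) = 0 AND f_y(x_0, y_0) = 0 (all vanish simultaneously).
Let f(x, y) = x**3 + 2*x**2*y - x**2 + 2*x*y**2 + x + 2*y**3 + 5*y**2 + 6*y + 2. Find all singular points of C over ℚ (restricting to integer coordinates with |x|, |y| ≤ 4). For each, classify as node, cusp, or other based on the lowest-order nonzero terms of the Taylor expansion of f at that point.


Singular points: {(1, -1)}; classification: cusp.

Compute partial derivatives:
  f_x = 3*x**2 + 4*x*y - 2*x + 2*y**2 + 1.
  f_y = 2*x**2 + 4*x*y + 6*y**2 + 10*y + 6.
Scan x_0 ∈ {−4, ..., 4}. For each x_0, f_y(x_0, y) is a polynomial in y; find its integer roots y ∈ {−4, ..., 4}, then test f_x and f at those candidates.
  x = -4: f_y(-4, y) = 6*y**2 - 6*y + 38; no integer root y with |y| ≤ 4.
  x = -3: f_y(-3, y) = 6*y**2 - 2*y + 24; no integer root y with |y| ≤ 4.
  x = -2: f_y(-2, y) = 6*y**2 + 2*y + 14; no integer root y with |y| ≤ 4.
  x = -1: f_y(-1, y) = 6*y**2 + 6*y + 8; no integer root y with |y| ≤ 4.
  x = 0: f_y(0, y) = 6*y**2 + 10*y + 6; no integer root y with |y| ≤ 4.
  x = 1: f_y(1, y) = 6*y**2 + 14*y + 8; vanishes at y ∈ {-1}. (1, -1): f_x = 0, f = 0 — SINGULAR.
  x = 2: f_y(2, y) = 6*y**2 + 18*y + 14; no integer root y with |y| ≤ 4.
  x = 3: f_y(3, y) = 6*y**2 + 22*y + 24; no integer root y with |y| ≤ 4.
  x = 4: f_y(4, y) = 6*y**2 + 26*y + 38; no integer root y with |y| ≤ 4.
Only singular point on the grid: (1, -1).
Classify: substitute x = 1 + u, y = -1 + v and expand: f = u**3 + 2*u**2*v + 2*u*v**2 + 2*v**3 + v**2.
No constant or linear terms (consistent with a singular point). Quadratic part: v**2. Cubic part: u**3 + 2*u**2*v + 2*u*v**2 + 2*v**3.
The quadratic part v**2 is a perfect square, so there is a single (double) tangent line v = 0, i.e. y = -1. Restricting the cubic part to that line (v = 0) leaves u**3 ≠ 0, so f is not divisible by v and the branch is v² ≈ -u**3 to lowest order — this is a cusp.
Classification: cusp.


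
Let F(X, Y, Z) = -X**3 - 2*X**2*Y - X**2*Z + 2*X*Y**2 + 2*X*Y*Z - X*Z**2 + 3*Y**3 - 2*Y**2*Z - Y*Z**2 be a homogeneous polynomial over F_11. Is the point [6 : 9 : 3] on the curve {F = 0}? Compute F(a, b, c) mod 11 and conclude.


F(6,9,3) ≡ 9 (mod 11); P is NOT on the curve.

Evaluate F(6, 9, 3) term-by-term (mod 11).
  -X**3 ↦ -1·216·1·1 = -216
  -2*X**2*Y ↦ -2·36·9·1 = -648
  -X**2*Z ↦ -1·36·1·3 = -108
  2*X*Y**2 ↦ 2·6·81·1 = 972
  2*X*Y*Z ↦ 2·6·9·3 = 324
  -X*Z**2 ↦ -1·6·1·9 = -54
  3*Y**3 ↦ 3·1·729·1 = 2187
  -2*Y**2*Z ↦ -2·1·81·3 = -486
  -Y*Z**2 ↦ -1·1·9·9 = -81
Sum: F(6, 9, 3) = (-216) + (-648) + (-108) + (972) + (324) + (-54) + (2187) + (-486) + (-81) = 1890.
Reducing mod 11: 1890 ≡ 9 (mod 11).
Since F(a, b, c) ≡ 9 ≠ 0 (mod 11), P does NOT lie on the curve.


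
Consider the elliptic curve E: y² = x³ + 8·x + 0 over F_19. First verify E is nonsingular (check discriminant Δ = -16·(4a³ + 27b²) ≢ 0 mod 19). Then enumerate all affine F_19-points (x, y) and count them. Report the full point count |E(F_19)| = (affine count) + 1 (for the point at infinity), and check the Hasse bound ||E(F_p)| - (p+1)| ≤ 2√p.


Affine points = {(0, 0), (1, 3), (1, 16), (2, 9), (2, 10), (4, 1), (4, 18), (6, 6), (6, 13), (7, 0), (8, 5), (8, 14), (10, 4), (10, 15), (12, 0), (14, 5), (14, 14), (16, 5), (16, 14)}; affine count = 19; |E(F_19)| = 20.

Discriminant check: Δ ∝ 4a³ + 27b² = 4·8³ + 27·0² = 4·512 + 27·0 ≡ 15 (mod 19). Nonzero ⇒ E is nonsingular.
For each x ∈ F_19, compute rhs = x³ + 8·x + 0 mod 19, then count y ∈ F_19 with y² ≡ rhs.
  x = 0: rhs = 0, matching y values: 0 (1 points).
  x = 1: rhs = 9, matching y values: 3, 16 (2 points).
  x = 2: rhs = 5, matching y values: 9, 10 (2 points).
  x = 3: rhs = 13, matching y values: none (0 points).
  x = 4: rhs = 1, matching y values: 1, 18 (2 points).
  x = 5: rhs = 13, matching y values: none (0 points).
  x = 6: rhs = 17, matching y values: 6, 13 (2 points).
  x = 7: rhs = 0, matching y values: 0 (1 points).
  x = 8: rhs = 6, matching y values: 5, 14 (2 points).
  x = 9: rhs = 3, matching y values: none (0 points).
  x = 10: rhs = 16, matching y values: 4, 15 (2 points).
  x = 11: rhs = 13, matching y values: none (0 points).
  x = 12: rhs = 0, matching y values: 0 (1 points).
  x = 13: rhs = 2, matching y values: none (0 points).
  x = 14: rhs = 6, matching y values: 5, 14 (2 points).
  x = 15: rhs = 18, matching y values: none (0 points).
  x = 16: rhs = 6, matching y values: 5, 14 (2 points).
  x = 17: rhs = 14, matching y values: none (0 points).
  x = 18: rhs = 10, matching y values: none (0 points).
Total affine count: 19.
Full point count |E(F_19)| = 19 + 1 = 20.
Hasse bound: |20 − (19+1)| = |0| = 0 ≤ 2√19 ≈ 8.7178 ✓.


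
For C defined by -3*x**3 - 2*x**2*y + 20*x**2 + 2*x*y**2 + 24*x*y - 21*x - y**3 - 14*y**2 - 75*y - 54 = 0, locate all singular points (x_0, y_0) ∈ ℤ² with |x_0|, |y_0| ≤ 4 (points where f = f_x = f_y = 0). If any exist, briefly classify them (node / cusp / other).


Singular points: {(3, -3)}; classification: node.

Compute partial derivatives:
  f_x = -9*x**2 - 4*x*y + 40*x + 2*y**2 + 24*y - 21.
  f_y = -2*x**2 + 4*x*y + 24*x - 3*y**2 - 28*y - 75.
Scan x_0 ∈ {−4, ..., 4}. For each x_0, f_y(x_0, y) is a polynomial in y; find its integer roots y ∈ {−4, ..., 4}, then test f_x and f at those candidates.
  x = -4: f_y(-4, y) = -3*y**2 - 44*y - 203; no integer root y with |y| ≤ 4.
  x = -3: f_y(-3, y) = -3*y**2 - 40*y - 165; no integer root y with |y| ≤ 4.
  x = -2: f_y(-2, y) = -3*y**2 - 36*y - 131; no integer root y with |y| ≤ 4.
  x = -1: f_y(-1, y) = -3*y**2 - 32*y - 101; no integer root y with |y| ≤ 4.
  x = 0: f_y(0, y) = -3*y**2 - 28*y - 75; no integer root y with |y| ≤ 4.
  x = 1: f_y(1, y) = -3*y**2 - 24*y - 53; no integer root y with |y| ≤ 4.
  x = 2: f_y(2, y) = -3*y**2 - 20*y - 35; no integer root y with |y| ≤ 4.
  x = 3: f_y(3, y) = -3*y**2 - 16*y - 21; vanishes at y ∈ {-3}. (3, -3): f_x = 0, f = 0 — SINGULAR.
  x = 4: f_y(4, y) = -3*y**2 - 12*y - 11; no integer root y with |y| ≤ 4.
Only singular point on the grid: (3, -3).
Classify: substitute x = 3 + u, y = -3 + v and expand: f = -3*u**3 - 2*u**2*v - u**2 + 2*u*v**2 - v**3 + v**2.
No constant or linear terms (consistent with a singular point). Quadratic part: -u**2 + v**2. Cubic part: -3*u**3 - 2*u**2*v + 2*u*v**2 - v**3.
The quadratic part v**2 - u**2 = (v − u)(v + u) splits into two distinct linear factors, so there are two distinct tangent lines y − -3 = ±(x − 3) — this is a node (ordinary double point).
Classification: node.


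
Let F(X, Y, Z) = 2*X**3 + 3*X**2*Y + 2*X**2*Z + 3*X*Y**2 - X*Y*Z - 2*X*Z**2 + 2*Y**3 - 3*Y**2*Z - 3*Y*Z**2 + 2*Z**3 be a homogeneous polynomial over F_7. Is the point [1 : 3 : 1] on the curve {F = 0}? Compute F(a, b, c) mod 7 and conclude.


F(1,3,1) ≡ 6 (mod 7); P is NOT on the curve.

Evaluate F(1, 3, 1) term-by-term (mod 7).
  2*X**3 ↦ 2·1·1·1 = 2
  3*X**2*Y ↦ 3·1·3·1 = 9
  2*X**2*Z ↦ 2·1·1·1 = 2
  3*X*Y**2 ↦ 3·1·9·1 = 27
  -X*Y*Z ↦ -1·1·3·1 = -3
  -2*X*Z**2 ↦ -2·1·1·1 = -2
  2*Y**3 ↦ 2·1·27·1 = 54
  -3*Y**2*Z ↦ -3·1·9·1 = -27
  -3*Y*Z**2 ↦ -3·1·3·1 = -9
  2*Z**3 ↦ 2·1·1·1 = 2
Sum: F(1, 3, 1) = (2) + (9) + (2) + (27) + (-3) + (-2) + (54) + (-27) + (-9) + (2) = 55.
Reducing mod 7: 55 ≡ 6 (mod 7).
Since F(a, b, c) ≡ 6 ≠ 0 (mod 7), P does NOT lie on the curve.


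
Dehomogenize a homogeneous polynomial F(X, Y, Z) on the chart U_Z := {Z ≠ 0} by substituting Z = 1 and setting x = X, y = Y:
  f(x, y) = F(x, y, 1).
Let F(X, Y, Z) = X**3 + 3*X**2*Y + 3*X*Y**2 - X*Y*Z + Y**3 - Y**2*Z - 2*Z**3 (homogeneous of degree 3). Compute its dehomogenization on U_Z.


f(x, y) = x**3 + 3*x**2*y + 3*x*y**2 - x*y + y**3 - y**2 - 2

On U_Z we set Z = 1. Each monomial c·X^i·Y^j·Z^k in F becomes c·x^i·y^j·1^k = c·x^i·y^j.
Substituting Z = 1: F(X, Y, 1) = x**3 + 3*x**2*y + 3*x*y**2 - x*y + y**3 - y**2 - 2.
Note: deg(f) ≤ deg(F) = 3; strict inequality happens when F is divisible by Z (lost terms).


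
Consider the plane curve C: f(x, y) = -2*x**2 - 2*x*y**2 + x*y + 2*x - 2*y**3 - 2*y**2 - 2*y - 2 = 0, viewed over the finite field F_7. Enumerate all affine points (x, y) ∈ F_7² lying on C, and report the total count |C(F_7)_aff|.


Affine F_7-points: {(0, 6), (1, 5), (2, 1), (2, 5), (3, 0), (3, 4), (3, 6), (5, 0), (5, 4), (6, 2)}; count = 10.

For each of the 49 pairs (x, y) ∈ F_7², evaluate f(x, y) mod 7. Record the zeros.
  x = 0: [0↦5, 1↦6, 2↦5, 3↦4, 4↦5, 5↦3, 6↦0]  zeros at y ∈ {6}
  x = 1: [0↦5, 1↦5, 2↦6, 3↦3, 4↦5, 5↦0, 6↦4]  zeros at y ∈ {5}
  x = 2: [0↦1, 1↦0, 2↦3, 3↦5, 4↦1, 5↦0, 6↦4]  zeros at y ∈ {1, 5}
  x = 3: [0↦0, 1↦5, 2↦3, 3↦3, 4↦0, 5↦3, 6↦0]  zeros at y ∈ {0, 4, 6}
  x = 4: [0↦2, 1↦6, 2↦6, 3↦4, 4↦2, 5↦2, 6↦6]  zeros at y ∈ ∅
  x = 5: [0↦0, 1↦3, 2↦5, 3↦1, 4↦0, 5↦4, 6↦1]  zeros at y ∈ {0, 4}
  x = 6: [0↦1, 1↦3, 2↦0, 3↦1, 4↦1, 5↦2, 6↦6]  zeros at y ∈ {2}
Collecting zeros: affine points = {(0, 6), (1, 5), (2, 1), (2, 5), (3, 0), (3, 4), (3, 6), (5, 0), (5, 4), (6, 2)}.
Total count |C(F_7)_aff| = 10.


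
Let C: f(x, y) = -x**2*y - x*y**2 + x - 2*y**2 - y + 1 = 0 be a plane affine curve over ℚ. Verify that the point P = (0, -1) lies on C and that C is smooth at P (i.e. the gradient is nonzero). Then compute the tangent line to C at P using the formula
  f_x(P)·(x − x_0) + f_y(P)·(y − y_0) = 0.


Tangent line at P: 3*y + 3 = 0.

Step 1: f(0, -1) = 0, so P lies on C.
Step 2: partial derivatives
  f_x(x, y) = -2*x*y - y**2 + 1, f_y(x, y) = -x**2 - 2*x*y - 4*y - 1.
  f_x(P) = 0, f_y(P) = 3 (gradient nonzero, so P is smooth).
Step 3: tangent line at P: 0·(x − 0) + 3·(y − -1) = 0.
Expanding: 3*y + 3 = 0.


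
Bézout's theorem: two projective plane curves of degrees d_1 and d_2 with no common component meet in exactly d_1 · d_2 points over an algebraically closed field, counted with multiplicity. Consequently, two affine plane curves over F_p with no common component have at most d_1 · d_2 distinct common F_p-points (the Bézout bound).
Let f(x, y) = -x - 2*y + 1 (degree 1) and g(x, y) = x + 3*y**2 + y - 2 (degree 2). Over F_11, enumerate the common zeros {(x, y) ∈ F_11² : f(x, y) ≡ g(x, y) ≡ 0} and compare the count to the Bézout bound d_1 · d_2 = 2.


Common zeros: ∅; count = 0; Bézout bound = 2.

deg(f) = 1, deg(g) = 2, so Bézout bound = 2.
Scan x ∈ F_11. For each x, list the y ∈ F_11 with f(x, y) ≡ 0 and those with g(x, y) ≡ 0 (mod 11); the common zeros in that column are the intersection.
  x = 0: f ≡ 0 at y ∈ {6}; g ≡ 0 at y ∈ {8, 10}; common: ∅.
  x = 1: f ≡ 0 at y ∈ {0}; g ≡ 0 at y ∈ ∅; common: ∅.
  x = 2: f ≡ 0 at y ∈ {5}; g ≡ 0 at y ∈ {0, 7}; common: ∅.
  x = 3: f ≡ 0 at y ∈ {10}; g ≡ 0 at y ∈ {9}; common: ∅.
  x = 4: f ≡ 0 at y ∈ {4}; g ≡ 0 at y ∈ ∅; common: ∅.
  x = 5: f ≡ 0 at y ∈ {9}; g ≡ 0 at y ∈ {3, 4}; common: ∅.
  x = 6: f ≡ 0 at y ∈ {3}; g ≡ 0 at y ∈ ∅; common: ∅.
  x = 7: f ≡ 0 at y ∈ {8}; g ≡ 0 at y ∈ ∅; common: ∅.
  x = 8: f ≡ 0 at y ∈ {2}; g ≡ 0 at y ∈ ∅; common: ∅.
  x = 9: f ≡ 0 at y ∈ {7}; g ≡ 0 at y ∈ {1, 6}; common: ∅.
  x = 10: f ≡ 0 at y ∈ {1}; g ≡ 0 at y ∈ {2, 5}; common: ∅.
Collecting: common zeros = ∅, so the count is 0.
Comparison with the Bézout bound: 0 ≤ 2 = deg(f)·deg(g), as expected for curves with no common component (the affine F_11-count falls short of the bound because intersections may lie at infinity, over extension fields, or carry multiplicity).
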